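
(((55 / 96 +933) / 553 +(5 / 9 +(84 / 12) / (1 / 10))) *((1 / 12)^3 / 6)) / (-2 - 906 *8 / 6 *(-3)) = 11505829 / 5980824428544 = 0.00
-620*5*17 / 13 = -52700 / 13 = -4053.85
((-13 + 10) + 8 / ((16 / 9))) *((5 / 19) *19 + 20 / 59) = 945 / 118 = 8.01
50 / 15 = 10 / 3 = 3.33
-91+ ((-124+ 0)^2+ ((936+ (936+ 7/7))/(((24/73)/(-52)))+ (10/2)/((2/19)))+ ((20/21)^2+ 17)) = -123875030/441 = -280895.76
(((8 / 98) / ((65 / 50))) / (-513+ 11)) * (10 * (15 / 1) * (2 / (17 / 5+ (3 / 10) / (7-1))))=-40000 / 3677401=-0.01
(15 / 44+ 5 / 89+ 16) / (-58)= -64211 / 227128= -0.28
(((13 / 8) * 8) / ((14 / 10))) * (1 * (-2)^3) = -520 / 7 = -74.29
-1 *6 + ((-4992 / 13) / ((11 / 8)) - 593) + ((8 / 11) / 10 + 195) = -3416 / 5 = -683.20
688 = 688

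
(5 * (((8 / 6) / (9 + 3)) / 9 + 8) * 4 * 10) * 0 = 0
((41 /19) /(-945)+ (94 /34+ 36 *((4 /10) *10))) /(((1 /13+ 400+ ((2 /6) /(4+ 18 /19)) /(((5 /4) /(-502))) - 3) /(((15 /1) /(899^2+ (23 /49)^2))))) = 2347061887261 /318831824416208667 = 0.00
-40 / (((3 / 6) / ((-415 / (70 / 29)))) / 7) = 96280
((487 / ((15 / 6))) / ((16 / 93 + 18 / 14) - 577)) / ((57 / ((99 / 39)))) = -3487407 / 231363665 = -0.02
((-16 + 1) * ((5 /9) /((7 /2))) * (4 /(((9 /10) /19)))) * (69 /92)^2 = -113.10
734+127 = 861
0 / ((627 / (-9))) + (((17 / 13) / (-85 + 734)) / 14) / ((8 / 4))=17 / 236236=0.00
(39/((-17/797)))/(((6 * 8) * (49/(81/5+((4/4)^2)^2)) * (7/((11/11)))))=-445523/233240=-1.91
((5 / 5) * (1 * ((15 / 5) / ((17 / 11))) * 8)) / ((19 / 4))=1056 / 323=3.27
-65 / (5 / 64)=-832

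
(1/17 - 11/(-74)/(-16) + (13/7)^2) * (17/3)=3450485/174048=19.82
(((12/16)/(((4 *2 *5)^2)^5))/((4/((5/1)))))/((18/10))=1/20132659200000000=0.00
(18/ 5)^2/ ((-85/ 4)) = -1296/ 2125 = -0.61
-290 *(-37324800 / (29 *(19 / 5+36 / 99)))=20528640000 / 229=89644716.16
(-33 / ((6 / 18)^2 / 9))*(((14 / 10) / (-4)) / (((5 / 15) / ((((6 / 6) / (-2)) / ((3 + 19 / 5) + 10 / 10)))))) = -18711 / 104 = -179.91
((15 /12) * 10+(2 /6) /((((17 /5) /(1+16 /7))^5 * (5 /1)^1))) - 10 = 365998477735 /143181219594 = 2.56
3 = 3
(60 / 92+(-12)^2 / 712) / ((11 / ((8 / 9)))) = 424 / 6141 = 0.07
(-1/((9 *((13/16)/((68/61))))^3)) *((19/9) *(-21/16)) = 10705780736/1090607161059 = 0.01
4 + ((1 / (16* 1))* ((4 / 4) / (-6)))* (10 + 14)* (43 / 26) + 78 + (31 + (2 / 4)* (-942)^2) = 46154637 / 104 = 443794.59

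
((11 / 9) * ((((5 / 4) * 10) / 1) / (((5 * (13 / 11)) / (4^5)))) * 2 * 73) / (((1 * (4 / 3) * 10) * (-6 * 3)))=-565312 / 351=-1610.58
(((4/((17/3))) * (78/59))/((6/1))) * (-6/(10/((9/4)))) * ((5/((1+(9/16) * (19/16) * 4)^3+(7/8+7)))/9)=-30670848/15087385777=-0.00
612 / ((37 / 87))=53244 / 37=1439.03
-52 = -52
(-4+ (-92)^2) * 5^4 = 5287500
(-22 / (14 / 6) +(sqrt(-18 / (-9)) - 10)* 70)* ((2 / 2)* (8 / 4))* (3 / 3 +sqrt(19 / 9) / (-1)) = -4* (3 - sqrt(19))* (2483 - 245* sqrt(2)) / 21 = 553.01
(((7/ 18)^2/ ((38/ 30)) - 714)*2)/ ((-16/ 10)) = 7324415/ 8208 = 892.35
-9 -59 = -68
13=13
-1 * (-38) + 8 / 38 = 726 / 19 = 38.21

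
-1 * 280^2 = -78400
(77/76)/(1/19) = 19.25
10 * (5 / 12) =25 / 6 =4.17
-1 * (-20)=20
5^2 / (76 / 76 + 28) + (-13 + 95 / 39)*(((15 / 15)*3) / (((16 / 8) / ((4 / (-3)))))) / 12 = 8899 / 3393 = 2.62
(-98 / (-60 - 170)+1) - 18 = -1906 / 115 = -16.57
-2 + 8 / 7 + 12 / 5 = 54 / 35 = 1.54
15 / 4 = 3.75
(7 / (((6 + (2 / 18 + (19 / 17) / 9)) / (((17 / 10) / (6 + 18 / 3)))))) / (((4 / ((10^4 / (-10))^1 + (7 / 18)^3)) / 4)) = -11797442111 / 74183040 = -159.03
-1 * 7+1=-6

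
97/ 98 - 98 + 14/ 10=-46849/ 490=-95.61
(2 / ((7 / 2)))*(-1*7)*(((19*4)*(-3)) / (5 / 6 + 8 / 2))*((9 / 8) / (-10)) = -3078 / 145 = -21.23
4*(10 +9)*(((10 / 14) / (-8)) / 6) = -95 / 84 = -1.13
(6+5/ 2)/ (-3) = -17/ 6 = -2.83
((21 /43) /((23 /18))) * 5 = 1890 /989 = 1.91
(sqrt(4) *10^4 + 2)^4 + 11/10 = 160064009600640017.10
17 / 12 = 1.42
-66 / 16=-33 / 8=-4.12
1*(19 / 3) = 19 / 3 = 6.33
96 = 96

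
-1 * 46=-46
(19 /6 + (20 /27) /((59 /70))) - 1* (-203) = 659647 /3186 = 207.05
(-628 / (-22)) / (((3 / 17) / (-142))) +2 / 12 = -505327 / 22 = -22969.41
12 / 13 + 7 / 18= 307 / 234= 1.31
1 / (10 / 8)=4 / 5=0.80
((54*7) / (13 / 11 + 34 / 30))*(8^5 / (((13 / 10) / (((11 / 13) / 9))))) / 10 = 1248952320 / 32279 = 38692.41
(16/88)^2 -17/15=-1997/1815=-1.10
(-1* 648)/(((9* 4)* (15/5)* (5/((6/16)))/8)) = -18/5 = -3.60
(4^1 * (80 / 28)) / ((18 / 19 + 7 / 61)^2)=107462480 / 10607527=10.13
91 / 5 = 18.20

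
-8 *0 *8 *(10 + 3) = 0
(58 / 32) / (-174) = -1 / 96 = -0.01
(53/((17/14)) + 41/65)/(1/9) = 440343/1105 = 398.50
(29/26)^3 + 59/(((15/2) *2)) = 1402819/263640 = 5.32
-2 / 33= -0.06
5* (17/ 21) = 85/ 21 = 4.05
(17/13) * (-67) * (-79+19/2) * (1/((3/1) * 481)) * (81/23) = 4274667/287638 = 14.86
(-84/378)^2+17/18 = 161/162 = 0.99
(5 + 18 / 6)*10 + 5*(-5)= 55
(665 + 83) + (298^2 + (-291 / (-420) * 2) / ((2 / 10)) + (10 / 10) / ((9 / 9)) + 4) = 1253895 / 14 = 89563.93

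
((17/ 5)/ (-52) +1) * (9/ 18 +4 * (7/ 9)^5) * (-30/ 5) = -9.19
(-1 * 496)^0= 1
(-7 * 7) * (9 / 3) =-147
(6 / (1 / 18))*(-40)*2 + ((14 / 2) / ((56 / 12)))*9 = -17253 / 2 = -8626.50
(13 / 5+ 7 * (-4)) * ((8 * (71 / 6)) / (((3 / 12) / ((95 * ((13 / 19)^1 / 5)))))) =-1875536 / 15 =-125035.73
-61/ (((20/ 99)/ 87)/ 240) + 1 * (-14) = -6304730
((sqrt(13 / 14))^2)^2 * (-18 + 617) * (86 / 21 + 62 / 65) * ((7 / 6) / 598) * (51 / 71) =17545309 / 4801020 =3.65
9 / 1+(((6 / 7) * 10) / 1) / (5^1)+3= 96 / 7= 13.71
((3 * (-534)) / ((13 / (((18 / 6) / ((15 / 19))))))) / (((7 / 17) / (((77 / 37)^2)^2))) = -2598542921898 / 121820465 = -21330.92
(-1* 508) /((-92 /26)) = 3302 /23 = 143.57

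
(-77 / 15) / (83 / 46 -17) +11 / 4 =129503 / 41940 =3.09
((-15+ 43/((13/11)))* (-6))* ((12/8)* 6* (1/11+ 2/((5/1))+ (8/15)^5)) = -616.72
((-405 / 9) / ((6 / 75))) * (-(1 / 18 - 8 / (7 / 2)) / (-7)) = 35125 / 196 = 179.21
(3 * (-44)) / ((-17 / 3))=396 / 17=23.29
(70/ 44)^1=35/ 22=1.59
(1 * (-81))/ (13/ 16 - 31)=432/ 161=2.68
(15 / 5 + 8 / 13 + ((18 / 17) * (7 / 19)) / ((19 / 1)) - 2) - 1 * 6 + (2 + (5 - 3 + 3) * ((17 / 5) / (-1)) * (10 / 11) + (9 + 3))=-5106377 / 877591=-5.82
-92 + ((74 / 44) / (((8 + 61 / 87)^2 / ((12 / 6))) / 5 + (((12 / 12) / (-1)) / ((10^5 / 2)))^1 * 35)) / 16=-1159568905283 / 12605912374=-91.99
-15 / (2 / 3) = -45 / 2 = -22.50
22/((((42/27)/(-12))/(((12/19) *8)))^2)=591224832/17689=33423.30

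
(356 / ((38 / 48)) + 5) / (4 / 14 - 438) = -60473 / 58216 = -1.04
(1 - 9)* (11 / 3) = -88 / 3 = -29.33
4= 4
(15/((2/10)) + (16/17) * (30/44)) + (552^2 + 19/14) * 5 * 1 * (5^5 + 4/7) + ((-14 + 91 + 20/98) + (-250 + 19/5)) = 436332136355329/91630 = 4761891698.74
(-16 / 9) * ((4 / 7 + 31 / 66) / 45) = -3848 / 93555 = -0.04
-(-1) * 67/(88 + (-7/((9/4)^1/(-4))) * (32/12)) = 1809/3272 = 0.55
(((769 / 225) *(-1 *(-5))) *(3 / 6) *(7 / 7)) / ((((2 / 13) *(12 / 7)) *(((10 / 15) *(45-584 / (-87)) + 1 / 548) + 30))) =21386659 / 42563100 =0.50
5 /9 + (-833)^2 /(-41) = -16923.57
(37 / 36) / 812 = 37 / 29232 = 0.00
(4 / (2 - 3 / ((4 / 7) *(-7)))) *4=64 / 11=5.82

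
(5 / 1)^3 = 125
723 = 723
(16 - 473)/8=-457/8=-57.12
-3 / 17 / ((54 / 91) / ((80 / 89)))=-0.27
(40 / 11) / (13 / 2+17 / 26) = 520 / 1023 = 0.51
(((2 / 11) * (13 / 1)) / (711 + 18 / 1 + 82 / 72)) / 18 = 52 / 289135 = 0.00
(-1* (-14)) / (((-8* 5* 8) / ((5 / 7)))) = -1 / 32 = -0.03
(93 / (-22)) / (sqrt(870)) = -31 *sqrt(870) / 6380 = -0.14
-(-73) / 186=73 / 186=0.39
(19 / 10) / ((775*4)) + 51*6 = 9486019 / 31000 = 306.00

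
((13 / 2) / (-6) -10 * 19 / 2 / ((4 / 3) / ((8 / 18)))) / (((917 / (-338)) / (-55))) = -9295 / 14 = -663.93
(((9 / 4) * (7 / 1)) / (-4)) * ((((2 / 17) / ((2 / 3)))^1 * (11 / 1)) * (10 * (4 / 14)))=-1485 / 68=-21.84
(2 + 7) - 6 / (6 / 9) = 0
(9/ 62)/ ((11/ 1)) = 9/ 682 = 0.01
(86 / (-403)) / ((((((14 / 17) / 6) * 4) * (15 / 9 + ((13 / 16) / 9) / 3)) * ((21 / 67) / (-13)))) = 10579032 / 1113427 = 9.50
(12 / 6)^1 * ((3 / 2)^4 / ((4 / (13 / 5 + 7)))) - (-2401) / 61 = 38833 / 610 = 63.66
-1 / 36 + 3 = 107 / 36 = 2.97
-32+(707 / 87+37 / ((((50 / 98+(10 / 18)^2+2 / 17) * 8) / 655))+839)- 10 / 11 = 1958785954159 / 483767328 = 4049.02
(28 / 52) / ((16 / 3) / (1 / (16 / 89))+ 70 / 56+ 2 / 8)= 3738 / 17069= 0.22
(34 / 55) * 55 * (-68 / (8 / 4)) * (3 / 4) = -867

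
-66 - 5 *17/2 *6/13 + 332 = 3203/13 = 246.38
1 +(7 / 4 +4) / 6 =47 / 24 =1.96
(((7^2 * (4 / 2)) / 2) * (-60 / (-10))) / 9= 98 / 3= 32.67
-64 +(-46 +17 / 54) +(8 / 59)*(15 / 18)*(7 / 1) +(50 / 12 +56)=-48.73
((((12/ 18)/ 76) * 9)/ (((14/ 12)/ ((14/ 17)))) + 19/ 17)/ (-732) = -379/ 236436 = -0.00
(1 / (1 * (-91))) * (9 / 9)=-1 / 91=-0.01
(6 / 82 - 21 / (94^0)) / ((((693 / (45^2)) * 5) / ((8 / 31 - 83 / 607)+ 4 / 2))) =-140108670 / 5400479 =-25.94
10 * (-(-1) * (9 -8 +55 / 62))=585 / 31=18.87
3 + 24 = 27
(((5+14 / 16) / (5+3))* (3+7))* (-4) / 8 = -235 / 64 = -3.67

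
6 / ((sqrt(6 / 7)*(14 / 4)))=1.85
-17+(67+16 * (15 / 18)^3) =59.26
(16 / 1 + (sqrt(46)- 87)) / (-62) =71 / 62- sqrt(46) / 62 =1.04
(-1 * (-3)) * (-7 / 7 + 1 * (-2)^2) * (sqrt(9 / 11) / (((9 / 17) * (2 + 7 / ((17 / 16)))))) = 867 * sqrt(11) / 1606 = 1.79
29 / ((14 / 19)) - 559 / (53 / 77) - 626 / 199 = -114570893 / 147658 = -775.92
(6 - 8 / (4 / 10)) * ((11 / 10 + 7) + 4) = -847 / 5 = -169.40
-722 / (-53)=722 / 53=13.62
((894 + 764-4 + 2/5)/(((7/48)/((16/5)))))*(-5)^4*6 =952934400/7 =136133485.71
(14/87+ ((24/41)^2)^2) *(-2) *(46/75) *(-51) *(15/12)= 26754239906/1229206035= 21.77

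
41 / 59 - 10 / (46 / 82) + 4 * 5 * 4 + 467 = 719032 / 1357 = 529.87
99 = 99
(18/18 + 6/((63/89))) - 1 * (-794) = 16873/21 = 803.48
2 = 2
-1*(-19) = 19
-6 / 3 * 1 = -2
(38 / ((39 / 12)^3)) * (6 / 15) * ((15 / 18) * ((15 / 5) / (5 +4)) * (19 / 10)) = 23104 / 98865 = 0.23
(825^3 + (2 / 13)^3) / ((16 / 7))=8635548796931 / 35152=245663085.94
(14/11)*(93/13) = 1302/143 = 9.10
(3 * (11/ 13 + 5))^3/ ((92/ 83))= 245936304/ 50531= 4867.04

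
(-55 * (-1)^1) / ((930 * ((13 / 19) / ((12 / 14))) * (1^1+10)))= 19 / 2821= 0.01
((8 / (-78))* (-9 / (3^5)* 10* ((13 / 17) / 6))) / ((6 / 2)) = 20 / 12393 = 0.00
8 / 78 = 4 / 39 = 0.10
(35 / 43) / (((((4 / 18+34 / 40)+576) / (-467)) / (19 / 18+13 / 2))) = -3175600 / 638077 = -4.98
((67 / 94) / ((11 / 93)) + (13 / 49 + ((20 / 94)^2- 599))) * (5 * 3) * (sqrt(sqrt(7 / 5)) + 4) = -42339309930 / 1190651- 4233930993 * 5^(3 / 4) * 7^(1 / 4) / 2381302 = -45229.91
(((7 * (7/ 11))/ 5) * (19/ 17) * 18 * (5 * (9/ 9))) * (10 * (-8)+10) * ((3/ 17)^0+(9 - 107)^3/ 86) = 551986902180/ 8041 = 68646549.21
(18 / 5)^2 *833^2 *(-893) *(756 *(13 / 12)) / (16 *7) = -5872355545329 / 100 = -58723555453.29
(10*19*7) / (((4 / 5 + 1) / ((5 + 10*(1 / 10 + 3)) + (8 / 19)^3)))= 86602600 / 3249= 26655.16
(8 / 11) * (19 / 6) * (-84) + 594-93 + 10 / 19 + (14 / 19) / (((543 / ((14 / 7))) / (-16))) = 34957213 / 113487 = 308.03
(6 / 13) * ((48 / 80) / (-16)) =-9 / 520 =-0.02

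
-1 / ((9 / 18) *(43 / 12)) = -24 / 43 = -0.56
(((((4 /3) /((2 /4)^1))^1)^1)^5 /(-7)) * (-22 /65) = 720896 /110565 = 6.52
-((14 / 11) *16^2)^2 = -12845056 / 121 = -106157.49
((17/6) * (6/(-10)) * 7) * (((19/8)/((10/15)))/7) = -969/160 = -6.06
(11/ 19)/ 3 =11/ 57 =0.19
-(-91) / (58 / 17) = 1547 / 58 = 26.67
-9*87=-783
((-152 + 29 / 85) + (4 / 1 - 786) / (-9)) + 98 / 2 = -12064 / 765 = -15.77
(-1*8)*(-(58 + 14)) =576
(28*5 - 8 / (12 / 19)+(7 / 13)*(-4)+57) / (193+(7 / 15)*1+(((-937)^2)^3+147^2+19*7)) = 35525 / 131969070152256898171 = 0.00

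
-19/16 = -1.19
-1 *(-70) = 70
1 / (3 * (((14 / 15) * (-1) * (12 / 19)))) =-95 / 168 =-0.57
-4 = -4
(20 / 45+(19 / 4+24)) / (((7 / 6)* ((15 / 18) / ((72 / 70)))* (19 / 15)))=113508 / 4655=24.38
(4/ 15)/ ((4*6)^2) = 1/ 2160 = 0.00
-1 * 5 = -5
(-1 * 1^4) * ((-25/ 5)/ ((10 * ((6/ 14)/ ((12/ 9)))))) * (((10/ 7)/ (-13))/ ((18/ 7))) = -70/ 1053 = -0.07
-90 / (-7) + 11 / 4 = 437 / 28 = 15.61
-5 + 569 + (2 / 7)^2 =27640 / 49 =564.08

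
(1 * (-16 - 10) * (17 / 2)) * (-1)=221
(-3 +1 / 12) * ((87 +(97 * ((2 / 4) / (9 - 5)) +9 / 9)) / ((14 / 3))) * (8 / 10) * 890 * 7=-2495115 / 8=-311889.38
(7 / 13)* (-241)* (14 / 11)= -23618 / 143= -165.16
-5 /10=-1 /2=-0.50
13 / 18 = 0.72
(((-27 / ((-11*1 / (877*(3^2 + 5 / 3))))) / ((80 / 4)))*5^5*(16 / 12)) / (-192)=-548125 / 22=-24914.77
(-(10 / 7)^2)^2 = 10000 / 2401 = 4.16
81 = 81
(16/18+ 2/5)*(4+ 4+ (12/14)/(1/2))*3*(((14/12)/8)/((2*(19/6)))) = 493/570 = 0.86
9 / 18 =1 / 2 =0.50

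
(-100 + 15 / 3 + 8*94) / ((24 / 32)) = 876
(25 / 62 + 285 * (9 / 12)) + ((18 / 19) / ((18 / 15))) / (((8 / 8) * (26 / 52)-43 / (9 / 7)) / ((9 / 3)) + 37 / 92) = 214.08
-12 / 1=-12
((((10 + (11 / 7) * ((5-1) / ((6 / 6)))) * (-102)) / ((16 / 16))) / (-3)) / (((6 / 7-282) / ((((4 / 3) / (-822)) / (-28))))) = -323 / 2830968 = -0.00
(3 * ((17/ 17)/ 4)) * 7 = 21/ 4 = 5.25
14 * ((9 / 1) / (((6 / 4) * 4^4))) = 0.33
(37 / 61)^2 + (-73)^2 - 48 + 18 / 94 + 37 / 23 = 21251020636 / 4022401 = 5283.17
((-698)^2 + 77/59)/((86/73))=48799843/118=413557.99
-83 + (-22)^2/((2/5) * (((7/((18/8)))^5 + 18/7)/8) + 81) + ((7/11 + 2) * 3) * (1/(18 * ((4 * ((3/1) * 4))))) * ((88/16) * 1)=-17747870484341/227851521984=-77.89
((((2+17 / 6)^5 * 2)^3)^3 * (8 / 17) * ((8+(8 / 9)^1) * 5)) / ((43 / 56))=112447020935628636889464785760360796457146954445599393913554998311075 / 1304356287644400703311264620740608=86208823463949471052504760000000000.00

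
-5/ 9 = -0.56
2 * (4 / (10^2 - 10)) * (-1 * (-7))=28 / 45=0.62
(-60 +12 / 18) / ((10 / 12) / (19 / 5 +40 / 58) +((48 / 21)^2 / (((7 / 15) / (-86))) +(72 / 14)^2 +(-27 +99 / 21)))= 11356044 / 183441571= 0.06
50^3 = 125000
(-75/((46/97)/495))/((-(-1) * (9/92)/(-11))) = 8802750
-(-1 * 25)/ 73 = 25/ 73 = 0.34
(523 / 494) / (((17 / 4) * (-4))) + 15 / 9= 1.60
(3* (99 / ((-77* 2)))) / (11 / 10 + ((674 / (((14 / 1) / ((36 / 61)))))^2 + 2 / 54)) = -94941315 / 39796039483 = -0.00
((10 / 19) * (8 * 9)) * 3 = 2160 / 19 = 113.68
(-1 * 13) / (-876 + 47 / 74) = 962 / 64777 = 0.01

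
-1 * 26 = -26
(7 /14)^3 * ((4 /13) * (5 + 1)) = 3 /13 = 0.23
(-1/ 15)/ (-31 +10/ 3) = 0.00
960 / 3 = 320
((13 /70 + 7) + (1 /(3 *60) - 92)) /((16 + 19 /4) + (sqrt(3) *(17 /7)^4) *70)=149066274679 /1506727135477755 - 3498588451288 *sqrt(3) /301345427095551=-0.02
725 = 725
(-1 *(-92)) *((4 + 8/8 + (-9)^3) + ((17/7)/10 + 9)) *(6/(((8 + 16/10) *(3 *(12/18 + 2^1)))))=-1150759/224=-5137.32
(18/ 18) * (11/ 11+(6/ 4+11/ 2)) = 8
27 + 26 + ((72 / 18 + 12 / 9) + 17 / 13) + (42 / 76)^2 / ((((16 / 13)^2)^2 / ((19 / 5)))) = 58417180319 / 971243520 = 60.15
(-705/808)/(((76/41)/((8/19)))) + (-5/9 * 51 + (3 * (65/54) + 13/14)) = -220441171/9188172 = -23.99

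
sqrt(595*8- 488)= 4*sqrt(267)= 65.36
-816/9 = -272/3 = -90.67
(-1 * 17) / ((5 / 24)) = -408 / 5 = -81.60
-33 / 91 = -0.36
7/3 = 2.33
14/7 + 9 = 11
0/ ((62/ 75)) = 0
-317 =-317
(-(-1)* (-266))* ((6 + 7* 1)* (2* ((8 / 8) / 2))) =-3458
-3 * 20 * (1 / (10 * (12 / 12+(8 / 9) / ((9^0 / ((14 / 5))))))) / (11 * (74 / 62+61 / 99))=-37665 / 435989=-0.09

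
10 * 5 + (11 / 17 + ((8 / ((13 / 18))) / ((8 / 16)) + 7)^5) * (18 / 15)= 797621944846286 / 31559905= 25273268.24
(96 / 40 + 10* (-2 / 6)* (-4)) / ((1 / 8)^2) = 15104 / 15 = 1006.93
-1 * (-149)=149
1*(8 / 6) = 4 / 3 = 1.33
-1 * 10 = -10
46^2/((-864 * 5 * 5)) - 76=-76.10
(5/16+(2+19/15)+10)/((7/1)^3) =3259/82320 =0.04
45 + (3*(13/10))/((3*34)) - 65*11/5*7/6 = -124231/1020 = -121.80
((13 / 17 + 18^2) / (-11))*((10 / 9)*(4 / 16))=-27605 / 3366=-8.20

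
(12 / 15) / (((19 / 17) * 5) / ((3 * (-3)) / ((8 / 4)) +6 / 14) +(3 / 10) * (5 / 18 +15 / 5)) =-816 / 397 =-2.06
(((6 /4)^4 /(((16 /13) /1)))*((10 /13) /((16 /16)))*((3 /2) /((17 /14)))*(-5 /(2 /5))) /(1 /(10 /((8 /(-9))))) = 9568125 /17408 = 549.64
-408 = -408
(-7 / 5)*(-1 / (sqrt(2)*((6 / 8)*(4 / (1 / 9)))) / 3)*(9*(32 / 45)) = 112*sqrt(2) / 2025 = 0.08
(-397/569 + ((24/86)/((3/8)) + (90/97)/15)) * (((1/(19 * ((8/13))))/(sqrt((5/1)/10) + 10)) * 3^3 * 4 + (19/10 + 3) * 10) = 48533381889/8973443519-90238941 * sqrt(2)/17946887038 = 5.40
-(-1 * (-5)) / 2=-5 / 2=-2.50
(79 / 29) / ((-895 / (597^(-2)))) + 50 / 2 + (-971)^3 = -8468907186880328749 / 9250595595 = -915498586.00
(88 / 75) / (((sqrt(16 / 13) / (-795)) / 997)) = -1162502*sqrt(13) / 5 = -838292.11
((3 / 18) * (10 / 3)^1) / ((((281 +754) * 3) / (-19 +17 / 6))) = -97 / 33534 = -0.00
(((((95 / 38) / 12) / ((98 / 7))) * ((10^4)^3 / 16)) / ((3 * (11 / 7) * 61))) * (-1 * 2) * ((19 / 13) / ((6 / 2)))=-742187500000 / 235521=-3151258.27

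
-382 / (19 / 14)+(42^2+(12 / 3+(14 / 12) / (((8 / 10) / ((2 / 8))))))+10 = 2730329 / 1824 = 1496.89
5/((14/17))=6.07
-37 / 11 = -3.36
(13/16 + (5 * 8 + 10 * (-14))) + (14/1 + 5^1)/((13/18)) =-15159/208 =-72.88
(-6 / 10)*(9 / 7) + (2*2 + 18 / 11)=1873 / 385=4.86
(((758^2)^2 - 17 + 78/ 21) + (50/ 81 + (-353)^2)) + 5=187180259633387/ 567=330123914697.33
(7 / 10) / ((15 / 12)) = 14 / 25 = 0.56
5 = 5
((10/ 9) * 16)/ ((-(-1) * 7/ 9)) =160/ 7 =22.86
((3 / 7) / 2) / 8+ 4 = 451 / 112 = 4.03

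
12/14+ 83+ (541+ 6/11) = 48156/77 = 625.40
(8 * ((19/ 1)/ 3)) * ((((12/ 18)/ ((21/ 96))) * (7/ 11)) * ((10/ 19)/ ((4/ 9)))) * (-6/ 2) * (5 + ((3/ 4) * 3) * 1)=-27840/ 11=-2530.91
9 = 9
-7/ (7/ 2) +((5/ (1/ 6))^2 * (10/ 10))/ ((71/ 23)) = 20558/ 71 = 289.55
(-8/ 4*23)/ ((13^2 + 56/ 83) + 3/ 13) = -24817/ 91664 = -0.27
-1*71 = -71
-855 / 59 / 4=-855 / 236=-3.62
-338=-338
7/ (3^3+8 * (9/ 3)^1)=7/ 51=0.14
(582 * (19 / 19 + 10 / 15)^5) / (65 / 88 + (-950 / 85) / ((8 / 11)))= -181390000 / 354537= -511.63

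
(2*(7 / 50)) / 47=0.01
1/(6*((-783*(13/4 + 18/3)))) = -2/86913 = -0.00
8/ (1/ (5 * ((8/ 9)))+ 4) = 320/ 169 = 1.89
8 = 8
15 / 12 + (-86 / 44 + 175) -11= 7185 / 44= 163.30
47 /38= 1.24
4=4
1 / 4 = 0.25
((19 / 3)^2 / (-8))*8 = -361 / 9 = -40.11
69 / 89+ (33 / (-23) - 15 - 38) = -109841 / 2047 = -53.66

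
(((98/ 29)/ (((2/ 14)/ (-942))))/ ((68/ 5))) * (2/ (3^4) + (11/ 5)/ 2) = -49058261/ 26622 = -1842.77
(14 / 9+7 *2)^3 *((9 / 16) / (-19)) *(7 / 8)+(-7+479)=1152691 / 3078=374.49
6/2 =3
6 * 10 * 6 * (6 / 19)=2160 / 19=113.68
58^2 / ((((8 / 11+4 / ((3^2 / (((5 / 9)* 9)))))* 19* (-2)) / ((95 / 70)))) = -83259 / 2044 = -40.73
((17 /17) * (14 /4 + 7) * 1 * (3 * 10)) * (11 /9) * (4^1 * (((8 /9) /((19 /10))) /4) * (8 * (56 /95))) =2759680 /3249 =849.39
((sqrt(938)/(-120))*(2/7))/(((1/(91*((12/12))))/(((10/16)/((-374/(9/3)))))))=13*sqrt(938)/11968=0.03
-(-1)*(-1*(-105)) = 105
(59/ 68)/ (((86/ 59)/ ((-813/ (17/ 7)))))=-199.27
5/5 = 1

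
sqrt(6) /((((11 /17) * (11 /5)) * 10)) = 17 * sqrt(6) /242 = 0.17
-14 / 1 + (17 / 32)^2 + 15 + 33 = 34.28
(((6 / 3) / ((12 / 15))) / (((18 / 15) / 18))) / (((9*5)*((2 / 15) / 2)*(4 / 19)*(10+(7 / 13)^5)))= 176364175 / 29837896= 5.91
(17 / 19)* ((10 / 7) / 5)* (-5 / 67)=-0.02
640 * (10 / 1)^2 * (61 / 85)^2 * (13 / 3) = 123834880 / 867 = 142831.46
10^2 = 100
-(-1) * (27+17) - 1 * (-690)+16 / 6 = 2210 / 3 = 736.67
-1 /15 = -0.07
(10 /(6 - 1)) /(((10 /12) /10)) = 24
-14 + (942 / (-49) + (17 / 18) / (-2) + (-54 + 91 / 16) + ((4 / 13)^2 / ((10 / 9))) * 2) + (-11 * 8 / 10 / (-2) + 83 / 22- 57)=-8569802183 / 65585520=-130.67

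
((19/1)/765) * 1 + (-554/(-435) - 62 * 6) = -1644803/4437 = -370.70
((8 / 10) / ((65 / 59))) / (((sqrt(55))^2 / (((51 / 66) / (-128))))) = -1003 / 12584000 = -0.00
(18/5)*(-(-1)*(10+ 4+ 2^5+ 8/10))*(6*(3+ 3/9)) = 16848/5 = 3369.60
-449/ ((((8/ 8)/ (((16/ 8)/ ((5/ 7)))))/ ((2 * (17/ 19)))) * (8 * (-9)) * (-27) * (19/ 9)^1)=-0.55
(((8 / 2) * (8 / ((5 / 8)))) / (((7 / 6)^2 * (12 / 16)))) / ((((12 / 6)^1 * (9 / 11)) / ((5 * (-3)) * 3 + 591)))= 16735.09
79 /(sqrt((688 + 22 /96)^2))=3792 /33035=0.11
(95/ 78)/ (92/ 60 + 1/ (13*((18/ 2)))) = 1425/ 1804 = 0.79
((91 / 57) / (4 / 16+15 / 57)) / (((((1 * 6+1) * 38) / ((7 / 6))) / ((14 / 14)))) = 7 / 513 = 0.01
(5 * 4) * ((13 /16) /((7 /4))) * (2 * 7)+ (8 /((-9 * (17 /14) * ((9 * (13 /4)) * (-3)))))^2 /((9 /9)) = 374921787874 /2884012209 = 130.00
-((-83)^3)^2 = -326940373369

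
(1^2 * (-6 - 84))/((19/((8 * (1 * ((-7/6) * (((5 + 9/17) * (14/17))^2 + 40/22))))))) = 997.11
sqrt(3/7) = sqrt(21)/7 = 0.65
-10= -10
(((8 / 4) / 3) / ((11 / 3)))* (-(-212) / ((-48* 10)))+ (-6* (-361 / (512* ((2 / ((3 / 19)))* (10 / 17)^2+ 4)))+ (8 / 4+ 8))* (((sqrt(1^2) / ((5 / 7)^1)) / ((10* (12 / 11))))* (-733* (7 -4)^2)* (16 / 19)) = -109212195269179 / 14582515200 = -7489.26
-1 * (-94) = 94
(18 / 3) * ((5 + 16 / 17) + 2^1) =810 / 17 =47.65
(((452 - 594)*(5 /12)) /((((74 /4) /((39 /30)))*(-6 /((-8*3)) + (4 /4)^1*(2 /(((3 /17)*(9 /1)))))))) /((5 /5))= -2.75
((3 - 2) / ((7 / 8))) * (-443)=-3544 / 7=-506.29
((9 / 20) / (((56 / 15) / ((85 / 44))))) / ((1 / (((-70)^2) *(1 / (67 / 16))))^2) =15743700000 / 49379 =318833.92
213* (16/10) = 1704/5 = 340.80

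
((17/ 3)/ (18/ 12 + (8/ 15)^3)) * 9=344250/ 11149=30.88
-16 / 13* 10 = -160 / 13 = -12.31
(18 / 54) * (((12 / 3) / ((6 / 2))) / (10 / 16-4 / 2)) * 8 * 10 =-2560 / 99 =-25.86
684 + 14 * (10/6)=2122/3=707.33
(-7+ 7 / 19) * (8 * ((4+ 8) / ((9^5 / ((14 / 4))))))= -1568 / 41553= -0.04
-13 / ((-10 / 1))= 13 / 10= 1.30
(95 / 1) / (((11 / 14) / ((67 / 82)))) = 44555 / 451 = 98.79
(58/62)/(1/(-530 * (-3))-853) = -0.00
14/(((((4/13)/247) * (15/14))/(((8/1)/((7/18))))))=1078896/5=215779.20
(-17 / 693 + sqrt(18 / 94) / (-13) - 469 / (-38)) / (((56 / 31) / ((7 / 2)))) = 10055501 / 421344 - 93 * sqrt(47) / 9776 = 23.80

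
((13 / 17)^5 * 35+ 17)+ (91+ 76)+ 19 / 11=3043715656 / 15618427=194.88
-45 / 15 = -3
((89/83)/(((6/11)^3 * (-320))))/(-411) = 118459/2357890560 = 0.00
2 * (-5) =-10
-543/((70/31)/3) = -721.41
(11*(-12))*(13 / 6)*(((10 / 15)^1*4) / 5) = -2288 / 15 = -152.53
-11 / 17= -0.65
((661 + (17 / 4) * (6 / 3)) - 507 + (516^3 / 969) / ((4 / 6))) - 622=137091259 / 646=212215.57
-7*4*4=-112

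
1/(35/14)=2/5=0.40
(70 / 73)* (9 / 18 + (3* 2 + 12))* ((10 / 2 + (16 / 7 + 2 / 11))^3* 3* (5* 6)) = 3165321093750 / 4760987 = 664845.57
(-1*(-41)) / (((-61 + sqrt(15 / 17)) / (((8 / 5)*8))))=-1360544 / 158105 - 1312*sqrt(255) / 158105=-8.74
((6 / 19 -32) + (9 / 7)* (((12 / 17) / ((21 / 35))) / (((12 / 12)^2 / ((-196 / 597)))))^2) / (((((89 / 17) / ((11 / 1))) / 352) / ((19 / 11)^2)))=-4163580338624 / 59916313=-69489.93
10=10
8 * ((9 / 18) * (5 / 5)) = 4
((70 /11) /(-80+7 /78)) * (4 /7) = -3120 /68563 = -0.05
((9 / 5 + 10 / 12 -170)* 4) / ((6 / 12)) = -20084 / 15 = -1338.93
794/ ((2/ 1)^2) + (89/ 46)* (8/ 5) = 46367/ 230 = 201.60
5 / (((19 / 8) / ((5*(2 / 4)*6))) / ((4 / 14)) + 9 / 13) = 15600 / 3889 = 4.01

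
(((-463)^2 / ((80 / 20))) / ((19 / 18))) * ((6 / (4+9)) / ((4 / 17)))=98395371 / 988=99590.46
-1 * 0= 0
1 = 1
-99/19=-5.21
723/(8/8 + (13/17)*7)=4097/36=113.81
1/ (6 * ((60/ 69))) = 23/ 120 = 0.19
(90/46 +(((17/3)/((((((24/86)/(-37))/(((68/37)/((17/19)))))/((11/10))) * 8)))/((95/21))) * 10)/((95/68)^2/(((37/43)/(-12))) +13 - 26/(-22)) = 151639689223/4232489670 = 35.83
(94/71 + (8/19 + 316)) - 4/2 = 425940/1349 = 315.74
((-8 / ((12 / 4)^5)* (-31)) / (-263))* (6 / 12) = -124 / 63909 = -0.00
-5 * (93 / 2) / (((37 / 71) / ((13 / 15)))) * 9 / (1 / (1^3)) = -257517 / 74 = -3479.96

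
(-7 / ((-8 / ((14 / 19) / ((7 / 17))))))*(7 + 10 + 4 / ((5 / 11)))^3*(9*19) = 2299103919 / 500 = 4598207.84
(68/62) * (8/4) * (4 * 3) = 816/31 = 26.32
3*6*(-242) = -4356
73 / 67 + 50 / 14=2186 / 469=4.66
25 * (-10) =-250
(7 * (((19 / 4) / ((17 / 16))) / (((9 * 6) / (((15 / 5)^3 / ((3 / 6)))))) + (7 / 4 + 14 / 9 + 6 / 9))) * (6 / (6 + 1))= 5167 / 102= 50.66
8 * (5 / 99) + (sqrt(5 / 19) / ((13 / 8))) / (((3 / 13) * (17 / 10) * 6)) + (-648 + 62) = -57974 / 99 + 40 * sqrt(95) / 2907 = -585.46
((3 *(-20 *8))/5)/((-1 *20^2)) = 6/25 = 0.24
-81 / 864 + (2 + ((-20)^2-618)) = -6915 / 32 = -216.09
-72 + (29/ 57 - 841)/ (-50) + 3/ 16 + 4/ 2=-1208461/ 22800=-53.00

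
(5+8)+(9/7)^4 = 37774/2401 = 15.73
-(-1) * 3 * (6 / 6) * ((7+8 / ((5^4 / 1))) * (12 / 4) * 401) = 15818247 / 625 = 25309.20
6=6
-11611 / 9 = -1290.11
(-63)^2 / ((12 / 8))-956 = 1690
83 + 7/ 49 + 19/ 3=89.48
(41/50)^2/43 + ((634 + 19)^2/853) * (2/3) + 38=102135751679/275092500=371.28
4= 4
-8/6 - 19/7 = -85/21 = -4.05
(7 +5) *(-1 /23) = -12 /23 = -0.52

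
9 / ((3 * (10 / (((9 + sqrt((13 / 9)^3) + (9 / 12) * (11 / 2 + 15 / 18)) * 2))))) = 13 * sqrt(13) / 45 + 33 / 4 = 9.29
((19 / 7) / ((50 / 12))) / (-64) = -57 / 5600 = -0.01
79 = 79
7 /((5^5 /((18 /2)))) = 63 /3125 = 0.02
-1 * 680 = -680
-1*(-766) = 766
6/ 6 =1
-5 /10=-1 /2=-0.50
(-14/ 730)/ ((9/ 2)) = -0.00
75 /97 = 0.77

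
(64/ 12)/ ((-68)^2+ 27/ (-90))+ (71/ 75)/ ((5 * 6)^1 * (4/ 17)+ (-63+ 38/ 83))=-1439640299/ 90493900475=-0.02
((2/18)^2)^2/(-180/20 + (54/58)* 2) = -29/1358127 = -0.00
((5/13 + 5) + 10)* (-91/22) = -63.64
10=10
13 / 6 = 2.17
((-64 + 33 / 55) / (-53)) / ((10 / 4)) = 634 / 1325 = 0.48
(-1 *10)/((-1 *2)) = 5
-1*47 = -47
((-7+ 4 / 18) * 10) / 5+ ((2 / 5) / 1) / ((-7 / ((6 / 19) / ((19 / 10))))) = -308510 / 22743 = -13.57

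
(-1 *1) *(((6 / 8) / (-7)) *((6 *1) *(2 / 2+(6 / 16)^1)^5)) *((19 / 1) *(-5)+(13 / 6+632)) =1703.53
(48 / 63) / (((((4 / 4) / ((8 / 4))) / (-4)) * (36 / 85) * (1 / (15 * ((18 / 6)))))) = -13600 / 21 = -647.62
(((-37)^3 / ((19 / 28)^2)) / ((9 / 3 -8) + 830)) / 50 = -19855976 / 7445625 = -2.67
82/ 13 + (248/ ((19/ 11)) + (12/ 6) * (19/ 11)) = 416628/ 2717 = 153.34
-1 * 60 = -60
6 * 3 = 18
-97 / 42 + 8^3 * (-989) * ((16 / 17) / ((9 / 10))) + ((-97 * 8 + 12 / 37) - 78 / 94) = -1975386690019 / 3724938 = -530313.98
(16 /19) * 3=48 /19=2.53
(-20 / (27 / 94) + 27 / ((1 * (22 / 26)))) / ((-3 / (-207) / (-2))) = 5205.43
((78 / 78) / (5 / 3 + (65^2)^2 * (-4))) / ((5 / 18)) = -54 / 1071037475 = -0.00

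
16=16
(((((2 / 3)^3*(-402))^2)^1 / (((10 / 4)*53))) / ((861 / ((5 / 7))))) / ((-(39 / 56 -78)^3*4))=2059337728 / 42837957670220271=0.00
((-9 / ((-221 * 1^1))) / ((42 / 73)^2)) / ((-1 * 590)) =-5329 / 25556440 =-0.00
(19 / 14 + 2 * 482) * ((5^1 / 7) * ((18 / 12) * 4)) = 202725 / 49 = 4137.24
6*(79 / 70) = 237 / 35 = 6.77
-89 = -89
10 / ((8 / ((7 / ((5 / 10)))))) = 35 / 2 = 17.50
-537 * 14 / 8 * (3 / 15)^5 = -3759 / 12500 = -0.30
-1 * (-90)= 90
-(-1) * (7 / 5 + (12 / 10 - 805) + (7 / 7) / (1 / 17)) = -3927 / 5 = -785.40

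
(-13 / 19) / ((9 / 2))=-26 / 171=-0.15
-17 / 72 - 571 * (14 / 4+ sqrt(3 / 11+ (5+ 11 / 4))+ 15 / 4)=-298079 / 72 - 571 * sqrt(3883) / 22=-5757.31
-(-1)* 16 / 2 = 8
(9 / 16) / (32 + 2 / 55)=495 / 28192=0.02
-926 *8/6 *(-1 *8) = 29632/3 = 9877.33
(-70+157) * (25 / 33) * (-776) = -562600 / 11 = -51145.45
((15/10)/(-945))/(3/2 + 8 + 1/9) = -1/6055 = -0.00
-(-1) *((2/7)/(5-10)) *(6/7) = -12/245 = -0.05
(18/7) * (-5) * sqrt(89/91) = -90 * sqrt(8099)/637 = -12.72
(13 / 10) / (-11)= -13 / 110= -0.12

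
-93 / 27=-31 / 9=-3.44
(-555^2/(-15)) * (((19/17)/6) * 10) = 650275/17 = 38251.47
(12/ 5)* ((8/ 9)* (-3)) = -32/ 5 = -6.40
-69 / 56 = -1.23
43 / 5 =8.60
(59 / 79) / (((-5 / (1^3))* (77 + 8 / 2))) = -0.00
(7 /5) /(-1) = -7 /5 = -1.40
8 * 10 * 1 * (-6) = -480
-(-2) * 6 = 12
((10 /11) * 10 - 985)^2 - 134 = 115224011 /121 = 952264.55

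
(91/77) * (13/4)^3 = 28561/704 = 40.57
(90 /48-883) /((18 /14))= -49343 /72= -685.32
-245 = -245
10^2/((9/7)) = 700/9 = 77.78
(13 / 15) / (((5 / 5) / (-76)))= -988 / 15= -65.87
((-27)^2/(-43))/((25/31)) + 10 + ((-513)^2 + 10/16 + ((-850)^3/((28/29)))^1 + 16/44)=-421023367382509/662200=-635794876.75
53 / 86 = 0.62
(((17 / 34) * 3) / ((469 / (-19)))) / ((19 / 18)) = -27 / 469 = -0.06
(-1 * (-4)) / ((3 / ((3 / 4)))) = 1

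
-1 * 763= -763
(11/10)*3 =3.30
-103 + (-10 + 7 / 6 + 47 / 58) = -9659 / 87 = -111.02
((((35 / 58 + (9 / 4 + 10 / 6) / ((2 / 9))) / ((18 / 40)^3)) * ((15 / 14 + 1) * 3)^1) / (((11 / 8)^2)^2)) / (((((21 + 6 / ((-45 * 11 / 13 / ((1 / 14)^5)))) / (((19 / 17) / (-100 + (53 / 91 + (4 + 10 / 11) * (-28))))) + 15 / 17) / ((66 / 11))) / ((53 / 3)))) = -5183219065566330880000 / 625667474931141251367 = -8.28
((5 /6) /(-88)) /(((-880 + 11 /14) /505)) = 17675 /3249576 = 0.01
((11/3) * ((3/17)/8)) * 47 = 517/136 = 3.80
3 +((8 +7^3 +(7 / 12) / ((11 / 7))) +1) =46909 / 132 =355.37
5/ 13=0.38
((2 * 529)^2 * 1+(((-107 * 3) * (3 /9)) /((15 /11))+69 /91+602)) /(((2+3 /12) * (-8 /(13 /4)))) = -764323759 /3780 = -202202.05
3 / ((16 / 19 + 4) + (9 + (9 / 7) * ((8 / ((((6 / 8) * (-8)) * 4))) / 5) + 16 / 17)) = 33915 / 166156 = 0.20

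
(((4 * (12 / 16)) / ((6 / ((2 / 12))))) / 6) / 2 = 1 / 144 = 0.01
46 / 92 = 1 / 2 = 0.50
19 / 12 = 1.58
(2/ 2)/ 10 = 1/ 10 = 0.10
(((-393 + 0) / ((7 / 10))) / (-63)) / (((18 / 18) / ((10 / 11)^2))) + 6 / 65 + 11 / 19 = 176530423 / 21966945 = 8.04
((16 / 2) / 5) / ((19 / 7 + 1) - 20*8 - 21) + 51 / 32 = 314663 / 198560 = 1.58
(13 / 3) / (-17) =-0.25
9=9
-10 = -10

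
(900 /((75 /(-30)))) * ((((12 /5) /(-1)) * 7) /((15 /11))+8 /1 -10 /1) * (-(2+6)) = -41241.60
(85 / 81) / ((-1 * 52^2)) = -85 / 219024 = -0.00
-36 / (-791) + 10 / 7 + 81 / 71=146857 / 56161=2.61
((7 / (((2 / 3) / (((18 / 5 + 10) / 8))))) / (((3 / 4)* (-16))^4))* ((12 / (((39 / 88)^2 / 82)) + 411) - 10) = 326457341 / 70087680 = 4.66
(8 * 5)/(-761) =-40/761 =-0.05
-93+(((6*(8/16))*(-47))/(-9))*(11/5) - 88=-2198/15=-146.53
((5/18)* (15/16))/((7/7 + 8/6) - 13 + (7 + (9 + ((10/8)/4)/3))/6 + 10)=75/581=0.13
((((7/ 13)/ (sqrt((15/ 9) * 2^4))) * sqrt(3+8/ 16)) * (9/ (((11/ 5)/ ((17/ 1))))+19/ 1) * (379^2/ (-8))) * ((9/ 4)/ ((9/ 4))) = -489672169 * sqrt(210)/ 22880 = -310140.90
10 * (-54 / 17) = -540 / 17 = -31.76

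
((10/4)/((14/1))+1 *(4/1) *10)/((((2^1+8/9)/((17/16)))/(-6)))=-516375/5824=-88.66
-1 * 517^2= -267289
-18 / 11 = -1.64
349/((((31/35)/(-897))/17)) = -186266535/31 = -6008597.90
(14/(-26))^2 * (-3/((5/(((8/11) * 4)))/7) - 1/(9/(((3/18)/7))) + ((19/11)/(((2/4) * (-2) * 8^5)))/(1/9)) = -3.54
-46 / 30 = -1.53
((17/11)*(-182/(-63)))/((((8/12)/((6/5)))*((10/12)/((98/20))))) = 47.25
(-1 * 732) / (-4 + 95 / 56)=13664 / 43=317.77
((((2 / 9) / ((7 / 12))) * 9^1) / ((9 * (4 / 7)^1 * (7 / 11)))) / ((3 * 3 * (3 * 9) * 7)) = 22 / 35721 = 0.00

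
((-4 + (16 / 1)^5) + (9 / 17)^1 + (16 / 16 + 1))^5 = 1799869956986982455441538812946873607 / 1419857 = 1267641711092724447209500000000.00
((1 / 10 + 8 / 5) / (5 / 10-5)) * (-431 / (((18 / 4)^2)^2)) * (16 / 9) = 1875712 / 2657205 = 0.71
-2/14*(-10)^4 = -10000/7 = -1428.57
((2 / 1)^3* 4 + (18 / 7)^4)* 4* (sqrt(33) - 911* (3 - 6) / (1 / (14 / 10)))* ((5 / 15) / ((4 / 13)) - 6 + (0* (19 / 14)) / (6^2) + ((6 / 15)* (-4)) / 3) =-54160057776 / 8575 - 19817072* sqrt(33) / 12005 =-6325524.47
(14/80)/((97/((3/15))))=7/19400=0.00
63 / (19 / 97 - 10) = -2037 / 317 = -6.43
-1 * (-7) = 7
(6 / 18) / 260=1 / 780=0.00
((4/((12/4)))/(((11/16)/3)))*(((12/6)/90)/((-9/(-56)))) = 3584/4455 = 0.80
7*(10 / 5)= 14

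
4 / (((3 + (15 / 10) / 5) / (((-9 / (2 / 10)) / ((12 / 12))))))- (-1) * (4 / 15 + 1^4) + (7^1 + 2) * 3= -4336 / 165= -26.28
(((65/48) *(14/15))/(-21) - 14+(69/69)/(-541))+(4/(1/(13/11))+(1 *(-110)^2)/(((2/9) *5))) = 13986181189/1285416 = 10880.67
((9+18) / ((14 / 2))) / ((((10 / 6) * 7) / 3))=243 / 245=0.99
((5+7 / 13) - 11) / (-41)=71 / 533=0.13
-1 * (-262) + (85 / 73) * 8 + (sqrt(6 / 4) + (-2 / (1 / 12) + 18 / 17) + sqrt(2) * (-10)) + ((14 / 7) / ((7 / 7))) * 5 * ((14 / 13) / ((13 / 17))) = -10 * sqrt(2) + sqrt(6) / 2 + 55044788 / 209729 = 249.54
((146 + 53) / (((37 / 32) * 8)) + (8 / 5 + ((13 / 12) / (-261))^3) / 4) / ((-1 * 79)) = -0.28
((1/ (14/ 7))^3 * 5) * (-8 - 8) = -10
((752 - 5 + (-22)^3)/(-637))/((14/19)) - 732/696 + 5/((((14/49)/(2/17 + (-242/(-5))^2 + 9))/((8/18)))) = 1811364510292/98922915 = 18310.87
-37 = -37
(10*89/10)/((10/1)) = 89/10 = 8.90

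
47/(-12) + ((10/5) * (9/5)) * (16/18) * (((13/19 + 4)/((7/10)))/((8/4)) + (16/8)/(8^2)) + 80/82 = 2573503/327180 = 7.87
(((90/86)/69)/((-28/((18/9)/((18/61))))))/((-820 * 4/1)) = 61/54497856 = 0.00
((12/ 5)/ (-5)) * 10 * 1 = -24/ 5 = -4.80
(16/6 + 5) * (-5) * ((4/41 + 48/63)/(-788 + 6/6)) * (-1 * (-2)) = 170200/2032821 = 0.08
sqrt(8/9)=0.94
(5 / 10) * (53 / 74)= 53 / 148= 0.36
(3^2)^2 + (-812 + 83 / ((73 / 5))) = -52948 / 73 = -725.32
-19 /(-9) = 19 /9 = 2.11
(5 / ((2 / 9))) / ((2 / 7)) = 315 / 4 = 78.75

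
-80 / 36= -20 / 9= -2.22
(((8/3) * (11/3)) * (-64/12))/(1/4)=-5632/27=-208.59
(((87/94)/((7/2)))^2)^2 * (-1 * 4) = -229159044/11716114081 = -0.02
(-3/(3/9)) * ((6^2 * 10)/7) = -462.86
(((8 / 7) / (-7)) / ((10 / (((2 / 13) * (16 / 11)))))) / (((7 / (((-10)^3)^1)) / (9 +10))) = 486400 / 49049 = 9.92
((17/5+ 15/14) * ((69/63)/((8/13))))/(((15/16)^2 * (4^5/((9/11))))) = 93587/12936000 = 0.01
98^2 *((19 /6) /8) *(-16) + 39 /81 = -1642271 /27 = -60824.85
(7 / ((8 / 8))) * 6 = 42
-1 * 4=-4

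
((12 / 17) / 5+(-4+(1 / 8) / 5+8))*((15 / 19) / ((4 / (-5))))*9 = -382455 / 10336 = -37.00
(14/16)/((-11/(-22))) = 7/4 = 1.75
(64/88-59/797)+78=689553/8767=78.65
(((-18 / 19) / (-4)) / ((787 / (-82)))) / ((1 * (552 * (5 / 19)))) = -123 / 724040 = -0.00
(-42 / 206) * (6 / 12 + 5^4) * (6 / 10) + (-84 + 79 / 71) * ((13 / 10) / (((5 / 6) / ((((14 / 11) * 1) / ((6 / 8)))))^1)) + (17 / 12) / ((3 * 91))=-35449464157 / 119786940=-295.94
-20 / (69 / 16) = -320 / 69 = -4.64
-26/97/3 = -26/291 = -0.09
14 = 14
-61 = -61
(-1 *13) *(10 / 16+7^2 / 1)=-5161 / 8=-645.12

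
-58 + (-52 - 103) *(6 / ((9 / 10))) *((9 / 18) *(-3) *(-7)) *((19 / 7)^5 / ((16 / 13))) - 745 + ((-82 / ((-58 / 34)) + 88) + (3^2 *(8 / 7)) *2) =-723814268309 / 557032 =-1299412.36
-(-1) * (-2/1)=-2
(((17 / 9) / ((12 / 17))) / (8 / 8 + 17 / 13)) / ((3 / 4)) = 3757 / 2430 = 1.55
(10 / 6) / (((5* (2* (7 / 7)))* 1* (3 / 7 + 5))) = 0.03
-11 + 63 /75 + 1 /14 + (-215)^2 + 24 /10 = 16176059 /350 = 46217.31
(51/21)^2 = 289/49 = 5.90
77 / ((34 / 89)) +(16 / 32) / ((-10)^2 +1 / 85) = 29129399 / 144517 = 201.56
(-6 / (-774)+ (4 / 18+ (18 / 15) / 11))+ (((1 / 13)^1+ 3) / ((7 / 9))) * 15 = 115595747 / 1936935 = 59.68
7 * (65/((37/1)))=455/37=12.30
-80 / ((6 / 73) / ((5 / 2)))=-7300 / 3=-2433.33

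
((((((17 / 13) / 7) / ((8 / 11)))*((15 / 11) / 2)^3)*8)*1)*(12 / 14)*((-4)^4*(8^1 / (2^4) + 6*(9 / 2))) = 27540000 / 7007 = 3930.36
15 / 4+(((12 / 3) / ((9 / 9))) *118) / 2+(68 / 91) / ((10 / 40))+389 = 229953 / 364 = 631.74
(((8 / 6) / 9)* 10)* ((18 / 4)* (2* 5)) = 200 / 3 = 66.67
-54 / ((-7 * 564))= 9 / 658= 0.01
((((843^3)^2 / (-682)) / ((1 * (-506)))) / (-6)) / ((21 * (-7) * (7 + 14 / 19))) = 252554600833270353 / 1657131784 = 152404656.81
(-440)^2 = 193600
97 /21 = 4.62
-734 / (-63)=734 / 63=11.65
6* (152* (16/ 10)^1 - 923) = -20394/ 5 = -4078.80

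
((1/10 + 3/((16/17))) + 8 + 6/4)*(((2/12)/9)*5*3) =341/96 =3.55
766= 766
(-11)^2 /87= 121 /87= 1.39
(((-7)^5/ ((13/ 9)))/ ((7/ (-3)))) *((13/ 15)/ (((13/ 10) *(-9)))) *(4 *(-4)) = 76832/ 13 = 5910.15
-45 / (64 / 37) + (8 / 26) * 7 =-19853 / 832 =-23.86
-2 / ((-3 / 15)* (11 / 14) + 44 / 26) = -1820 / 1397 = -1.30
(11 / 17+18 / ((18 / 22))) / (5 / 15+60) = 1155 / 3077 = 0.38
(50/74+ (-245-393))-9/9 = -23618/37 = -638.32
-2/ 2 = -1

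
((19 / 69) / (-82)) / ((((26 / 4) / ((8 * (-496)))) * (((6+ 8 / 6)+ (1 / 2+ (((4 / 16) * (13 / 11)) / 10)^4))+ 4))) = 2825764536320000 / 16311508697107897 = 0.17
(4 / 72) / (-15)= -1 / 270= -0.00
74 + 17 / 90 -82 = -7.81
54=54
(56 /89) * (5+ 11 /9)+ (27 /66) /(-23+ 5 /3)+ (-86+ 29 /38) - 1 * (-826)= 15956817055 /21428352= 744.66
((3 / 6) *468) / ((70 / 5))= 117 / 7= 16.71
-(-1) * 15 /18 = 0.83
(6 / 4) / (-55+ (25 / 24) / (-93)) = -3348 / 122785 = -0.03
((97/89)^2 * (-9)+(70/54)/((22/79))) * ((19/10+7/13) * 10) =-9002466833/61165962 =-147.18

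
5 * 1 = 5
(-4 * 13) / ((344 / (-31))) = 403 / 86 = 4.69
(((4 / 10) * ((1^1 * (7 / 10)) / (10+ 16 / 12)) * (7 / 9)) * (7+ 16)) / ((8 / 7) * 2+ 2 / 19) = 149891 / 810900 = 0.18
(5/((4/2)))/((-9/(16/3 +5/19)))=-1595/1026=-1.55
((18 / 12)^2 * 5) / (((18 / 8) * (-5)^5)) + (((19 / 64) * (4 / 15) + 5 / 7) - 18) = -3613711 / 210000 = -17.21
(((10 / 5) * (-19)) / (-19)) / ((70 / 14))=2 / 5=0.40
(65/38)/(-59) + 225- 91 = 300363/2242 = 133.97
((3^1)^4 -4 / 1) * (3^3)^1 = 2079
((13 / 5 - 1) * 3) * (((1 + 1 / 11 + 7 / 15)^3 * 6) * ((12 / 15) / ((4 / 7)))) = 1901154416 / 12478125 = 152.36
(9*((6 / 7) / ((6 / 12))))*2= 216 / 7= 30.86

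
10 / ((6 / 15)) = 25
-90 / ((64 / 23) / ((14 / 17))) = -26.64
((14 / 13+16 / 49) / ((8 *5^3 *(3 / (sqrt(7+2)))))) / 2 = 447 / 637000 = 0.00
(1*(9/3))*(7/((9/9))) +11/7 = 158/7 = 22.57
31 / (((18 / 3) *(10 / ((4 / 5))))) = 31 / 75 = 0.41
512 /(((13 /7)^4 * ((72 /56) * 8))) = 1075648 /257049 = 4.18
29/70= 0.41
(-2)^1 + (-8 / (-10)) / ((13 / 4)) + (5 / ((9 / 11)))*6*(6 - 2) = 28258 / 195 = 144.91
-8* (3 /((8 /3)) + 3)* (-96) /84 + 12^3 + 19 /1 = 12493 /7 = 1784.71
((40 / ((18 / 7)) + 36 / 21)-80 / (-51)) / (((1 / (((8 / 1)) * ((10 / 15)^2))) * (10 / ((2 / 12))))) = 161408 / 144585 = 1.12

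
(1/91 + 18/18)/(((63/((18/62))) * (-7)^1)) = -92/138229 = -0.00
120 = 120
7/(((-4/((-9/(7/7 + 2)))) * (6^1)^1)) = 7/8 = 0.88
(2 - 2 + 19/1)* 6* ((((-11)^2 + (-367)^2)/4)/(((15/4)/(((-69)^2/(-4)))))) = -1219477779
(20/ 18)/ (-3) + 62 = 1664/ 27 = 61.63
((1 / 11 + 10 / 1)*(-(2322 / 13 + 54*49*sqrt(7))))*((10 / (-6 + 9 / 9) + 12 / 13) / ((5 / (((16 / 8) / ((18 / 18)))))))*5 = 7216776 / 1859 + 8223768*sqrt(7) / 143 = 156036.23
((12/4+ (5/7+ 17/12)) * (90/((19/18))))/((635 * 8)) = 11637/135128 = 0.09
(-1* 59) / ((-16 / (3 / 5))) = 177 / 80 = 2.21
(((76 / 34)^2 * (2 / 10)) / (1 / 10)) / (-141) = -2888 / 40749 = -0.07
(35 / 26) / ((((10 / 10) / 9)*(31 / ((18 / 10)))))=567 / 806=0.70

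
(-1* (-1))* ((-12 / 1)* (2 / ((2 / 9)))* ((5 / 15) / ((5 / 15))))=-108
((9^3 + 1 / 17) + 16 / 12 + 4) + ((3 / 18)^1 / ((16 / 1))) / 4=1598043 / 2176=734.39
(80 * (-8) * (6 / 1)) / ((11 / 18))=-69120 / 11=-6283.64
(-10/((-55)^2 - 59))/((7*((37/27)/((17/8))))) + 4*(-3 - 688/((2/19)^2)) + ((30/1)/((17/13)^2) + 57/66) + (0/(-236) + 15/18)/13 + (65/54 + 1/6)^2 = -22991820118474963001/92574699425208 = -248359.65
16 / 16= 1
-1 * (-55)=55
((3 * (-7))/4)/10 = -21/40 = -0.52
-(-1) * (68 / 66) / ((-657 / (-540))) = 0.85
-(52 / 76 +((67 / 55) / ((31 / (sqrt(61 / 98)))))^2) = -3708752601 / 5412880550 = -0.69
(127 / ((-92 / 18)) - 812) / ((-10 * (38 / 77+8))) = 592823 / 60168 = 9.85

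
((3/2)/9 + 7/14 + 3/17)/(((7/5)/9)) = 645/119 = 5.42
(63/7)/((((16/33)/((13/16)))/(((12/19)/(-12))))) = -3861/4864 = -0.79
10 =10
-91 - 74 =-165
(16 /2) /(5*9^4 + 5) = 4 /16405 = 0.00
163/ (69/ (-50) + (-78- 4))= -8150/ 4169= -1.95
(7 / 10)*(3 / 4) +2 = 101 / 40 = 2.52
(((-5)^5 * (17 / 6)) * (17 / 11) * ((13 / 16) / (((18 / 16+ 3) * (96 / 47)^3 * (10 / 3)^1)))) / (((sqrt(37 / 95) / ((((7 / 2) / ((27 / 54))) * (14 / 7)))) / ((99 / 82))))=-1706525673125 * sqrt(3515) / 39369572352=-2569.89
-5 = -5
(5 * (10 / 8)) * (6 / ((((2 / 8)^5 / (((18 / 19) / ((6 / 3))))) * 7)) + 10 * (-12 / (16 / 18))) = 933525 / 532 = 1754.75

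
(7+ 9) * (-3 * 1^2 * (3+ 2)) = -240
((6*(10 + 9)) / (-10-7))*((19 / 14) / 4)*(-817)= 884811 / 476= 1858.85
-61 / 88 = -0.69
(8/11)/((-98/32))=-128/539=-0.24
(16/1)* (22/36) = 88/9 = 9.78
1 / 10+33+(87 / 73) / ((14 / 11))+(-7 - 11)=40973 / 2555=16.04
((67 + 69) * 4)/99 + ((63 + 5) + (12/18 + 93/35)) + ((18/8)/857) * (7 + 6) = 912860161/11878020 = 76.85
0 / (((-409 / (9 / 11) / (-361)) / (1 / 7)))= 0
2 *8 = 16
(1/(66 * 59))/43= 1/167442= 0.00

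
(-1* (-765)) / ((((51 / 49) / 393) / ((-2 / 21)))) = -27510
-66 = -66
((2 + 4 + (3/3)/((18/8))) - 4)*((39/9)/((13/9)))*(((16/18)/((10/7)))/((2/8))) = 2464/135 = 18.25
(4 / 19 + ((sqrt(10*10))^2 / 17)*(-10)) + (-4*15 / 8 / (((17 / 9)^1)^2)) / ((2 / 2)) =-60.72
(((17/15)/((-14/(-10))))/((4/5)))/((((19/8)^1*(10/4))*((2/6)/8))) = 544/133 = 4.09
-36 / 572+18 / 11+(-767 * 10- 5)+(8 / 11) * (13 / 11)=-12068948 / 1573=-7672.57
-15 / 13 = -1.15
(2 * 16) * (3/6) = 16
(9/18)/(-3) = -1/6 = -0.17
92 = 92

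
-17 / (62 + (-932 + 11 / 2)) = 34 / 1729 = 0.02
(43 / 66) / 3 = 43 / 198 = 0.22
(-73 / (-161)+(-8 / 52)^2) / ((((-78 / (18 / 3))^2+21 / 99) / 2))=0.01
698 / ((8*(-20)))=-349 / 80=-4.36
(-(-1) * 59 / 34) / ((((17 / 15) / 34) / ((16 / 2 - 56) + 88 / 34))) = -683220 / 289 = -2364.08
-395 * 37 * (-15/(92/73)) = 16003425/92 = 173950.27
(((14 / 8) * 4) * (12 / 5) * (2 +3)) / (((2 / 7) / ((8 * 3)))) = 7056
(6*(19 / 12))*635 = 12065 / 2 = 6032.50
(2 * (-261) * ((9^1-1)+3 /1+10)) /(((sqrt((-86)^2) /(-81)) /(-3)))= -1331883 /43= -30974.02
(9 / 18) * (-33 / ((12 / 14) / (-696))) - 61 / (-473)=6337315 / 473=13398.13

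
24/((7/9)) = 216/7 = 30.86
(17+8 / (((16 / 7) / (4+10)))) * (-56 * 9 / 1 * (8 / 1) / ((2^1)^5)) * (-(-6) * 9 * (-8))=3592512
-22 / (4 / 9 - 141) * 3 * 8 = 432 / 115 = 3.76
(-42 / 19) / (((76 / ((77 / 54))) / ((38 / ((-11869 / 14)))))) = 343 / 184509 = 0.00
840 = 840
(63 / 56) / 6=3 / 16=0.19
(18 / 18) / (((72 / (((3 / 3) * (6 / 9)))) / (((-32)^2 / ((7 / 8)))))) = 2048 / 189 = 10.84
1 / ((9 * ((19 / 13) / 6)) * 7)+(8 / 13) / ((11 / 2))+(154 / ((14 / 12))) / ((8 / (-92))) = -86602424 / 57057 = -1517.82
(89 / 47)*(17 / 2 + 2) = 1869 / 94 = 19.88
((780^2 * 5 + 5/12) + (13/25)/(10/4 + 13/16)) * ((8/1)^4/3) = 49528636539904/11925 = 4153344783.22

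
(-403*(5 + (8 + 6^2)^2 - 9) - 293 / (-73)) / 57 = -56837215 / 4161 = -13659.51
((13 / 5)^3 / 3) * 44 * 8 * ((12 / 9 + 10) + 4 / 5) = 140748608 / 5625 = 25021.97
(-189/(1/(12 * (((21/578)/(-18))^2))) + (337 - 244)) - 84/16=7328196/83521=87.74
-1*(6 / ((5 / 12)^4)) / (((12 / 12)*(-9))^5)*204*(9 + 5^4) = 22073344 / 50625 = 436.02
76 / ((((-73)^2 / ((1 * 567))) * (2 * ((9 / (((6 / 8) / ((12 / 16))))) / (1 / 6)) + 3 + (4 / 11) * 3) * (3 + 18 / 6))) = 8778 / 730073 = 0.01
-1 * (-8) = 8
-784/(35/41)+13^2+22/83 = -310891/415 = -749.13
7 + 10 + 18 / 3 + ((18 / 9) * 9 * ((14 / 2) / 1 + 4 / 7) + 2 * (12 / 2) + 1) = 1206 / 7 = 172.29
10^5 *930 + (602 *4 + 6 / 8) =372009635 / 4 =93002408.75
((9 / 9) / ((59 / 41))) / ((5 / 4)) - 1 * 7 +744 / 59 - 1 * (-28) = 10079 / 295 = 34.17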